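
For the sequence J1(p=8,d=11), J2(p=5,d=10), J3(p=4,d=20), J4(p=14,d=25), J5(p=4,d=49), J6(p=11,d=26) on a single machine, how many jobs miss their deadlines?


Completion vs due date:
  J1: C=8, d=11 → on time
  J2: C=13, d=10 → TARDY
  J3: C=17, d=20 → on time
  J4: C=31, d=25 → TARDY
  J5: C=35, d=49 → on time
  J6: C=46, d=26 → TARDY
Tardy jobs: J2, J4, J6
Count = 3


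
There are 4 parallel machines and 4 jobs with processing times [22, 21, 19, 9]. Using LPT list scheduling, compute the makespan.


Jobs (LPT sorted): [22, 21, 19, 9]
Machines: 4
  J=22 → Machine 1 (load: 0+22=22)
  J=21 → Machine 2 (load: 0+21=21)
  J=19 → Machine 3 (load: 0+19=19)
  J=9 → Machine 4 (load: 0+9=9)
Machine loads: [22, 21, 19, 9]
Makespan = max = 22 time units


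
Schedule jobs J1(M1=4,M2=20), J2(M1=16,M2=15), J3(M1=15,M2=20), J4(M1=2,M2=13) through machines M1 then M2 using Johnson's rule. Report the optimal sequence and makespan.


Johnson's rule:
Group 1 (M1≤M2, sort by M1): ['J4', 'J1', 'J3']
Group 2 (M1>M2, sort desc M2): ['J2']
Sequence: J4 → J1 → J3 → J2
Makespan calculation:
  J4: M1 done=2, M2 done=15
  J1: M1 done=6, M2 done=35
  J3: M1 done=21, M2 done=55
  J2: M1 done=37, M2 done=70
= Sequence: J4 → J1 → J3 → J2, Makespan: 70


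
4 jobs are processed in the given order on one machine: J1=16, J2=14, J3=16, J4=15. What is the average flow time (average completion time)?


Completion times:
  J1: completes at 16
  J2: completes at 30
  J3: completes at 46
  J4: completes at 61
Sum = 153
Average = 153/4
= 38.25


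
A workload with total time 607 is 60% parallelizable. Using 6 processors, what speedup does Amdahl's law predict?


Amdahl's law: T_p = T × ((1-p) + p/N)
= 607 × ((1-0.6) + 0.6/6)
= 607 × (0.40 + 0.1000)
= 607 × 0.5000
= 303.50
Speedup = 607/303.50
= 2.00×


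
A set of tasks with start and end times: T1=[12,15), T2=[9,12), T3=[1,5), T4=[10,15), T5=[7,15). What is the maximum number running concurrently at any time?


Check each time point for overlaps:
  t=10: 3 tasks active (T2, T4, T5)
Max concurrent = 3


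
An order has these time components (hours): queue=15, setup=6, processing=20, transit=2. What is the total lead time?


Lead time = queue + setup + processing + transit
= 15 + 6 + 20 + 2
= 43 hours


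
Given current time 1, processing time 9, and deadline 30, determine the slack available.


Slack = due - current_time - processing
= 30 - 1 - 9
= 20


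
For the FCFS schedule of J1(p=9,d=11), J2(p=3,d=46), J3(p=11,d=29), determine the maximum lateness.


Lateness per job (L = C - d):
  J1: C=9, d=11, L=-2
  J2: C=12, d=46, L=-34
  J3: C=23, d=29, L=-6
Lmax = max(-2, -34, -6)
= -2


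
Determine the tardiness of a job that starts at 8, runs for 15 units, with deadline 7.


Completion = start + processing = 8 + 15 = 23
Tardiness = max(0, C - d) = max(0, 23 - 7)
= max(0, 16)
= 16


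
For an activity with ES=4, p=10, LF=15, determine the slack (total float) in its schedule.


EF = ES + duration = 4 + 10 = 14
LS = LF - duration = 15 - 10 = 5
Total Float = LF - EF = 15 - 14
(or LS - ES = 5 - 4)
= 1


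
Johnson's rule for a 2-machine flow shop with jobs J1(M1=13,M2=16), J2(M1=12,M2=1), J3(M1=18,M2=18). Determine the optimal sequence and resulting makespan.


Johnson's rule:
Group 1 (M1≤M2, sort by M1): ['J1', 'J3']
Group 2 (M1>M2, sort desc M2): ['J2']
Sequence: J1 → J3 → J2
Makespan calculation:
  J1: M1 done=13, M2 done=29
  J3: M1 done=31, M2 done=49
  J2: M1 done=43, M2 done=50
= Sequence: J1 → J3 → J2, Makespan: 50


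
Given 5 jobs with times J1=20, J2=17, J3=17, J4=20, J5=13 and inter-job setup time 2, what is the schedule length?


Makespan = Σ processing + (n-1) × setup
= (20 + 17 + 17 + 20 + 13) + (5-1)×2
= 87 + 8
= 95 time units


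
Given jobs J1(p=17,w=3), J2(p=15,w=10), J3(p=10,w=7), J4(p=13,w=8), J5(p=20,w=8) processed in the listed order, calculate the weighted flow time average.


Completion times:
  J1: C=17, w×C=3×17=51
  J2: C=32, w×C=10×32=320
  J3: C=42, w×C=7×42=294
  J4: C=55, w×C=8×55=440
  J5: C=75, w×C=8×75=600
Sum w×C = 1705
Sum w = 36
Weighted avg = 1705/36
= 47.36


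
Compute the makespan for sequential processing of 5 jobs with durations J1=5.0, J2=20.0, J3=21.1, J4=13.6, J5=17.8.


Sequential makespan: sum all processing times
= 5.0 + 20.0 + 21.1 + 13.6 + 17.8
= 77.5 time units


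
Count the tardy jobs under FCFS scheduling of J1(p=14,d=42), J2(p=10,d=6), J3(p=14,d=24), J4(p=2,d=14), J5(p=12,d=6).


Completion vs due date:
  J1: C=14, d=42 → on time
  J2: C=24, d=6 → TARDY
  J3: C=38, d=24 → TARDY
  J4: C=40, d=14 → TARDY
  J5: C=52, d=6 → TARDY
Tardy jobs: J2, J3, J4, J5
Count = 4


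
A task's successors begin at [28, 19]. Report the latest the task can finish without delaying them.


LF = min of all successor start times
Successors start at: [28, 19]
LF = min(28, 19)
= 19


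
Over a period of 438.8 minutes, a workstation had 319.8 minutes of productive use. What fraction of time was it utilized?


Utilization = busy / total × 100
= 319.8 / 438.8 × 100
= 72.9%


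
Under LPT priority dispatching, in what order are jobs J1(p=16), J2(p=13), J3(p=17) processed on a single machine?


LPT: sort by longest processing time first
  J3: p=17
  J1: p=16
  J2: p=13
Order: J3 → J1 → J2


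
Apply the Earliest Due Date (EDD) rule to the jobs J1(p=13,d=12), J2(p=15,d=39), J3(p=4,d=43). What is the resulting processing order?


EDD: sort by earliest due date
  J1: d=12, p=13
  J2: d=39, p=15
  J3: d=43, p=4
Order: J1 → J2 → J3


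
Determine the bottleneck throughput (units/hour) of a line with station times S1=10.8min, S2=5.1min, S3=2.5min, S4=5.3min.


Bottleneck = longest station time
Station times: [10.8, 5.1, 2.5, 5.3]
Max = 10.8 min
Rate = 60 / 10.8
= 5.56 units/hour (bottleneck: 10.8min)


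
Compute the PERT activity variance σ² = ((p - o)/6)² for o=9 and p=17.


σ² = ((p - o) / 6)² = (p - o)² / 36
= (17 - 9)² / 36
= 8² / 36
= 64 / 36
= 1.7778


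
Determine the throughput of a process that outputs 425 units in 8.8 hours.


Throughput = units / time
= 425 / 8.8
= 48.3 units/hour


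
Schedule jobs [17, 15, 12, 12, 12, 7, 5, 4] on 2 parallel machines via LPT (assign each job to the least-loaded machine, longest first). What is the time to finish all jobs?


Jobs (LPT sorted): [17, 15, 12, 12, 12, 7, 5, 4]
Machines: 2
  J=17 → Machine 1 (load: 0+17=17)
  J=15 → Machine 2 (load: 0+15=15)
  J=12 → Machine 2 (load: 15+12=27)
  J=12 → Machine 1 (load: 17+12=29)
  J=12 → Machine 2 (load: 27+12=39)
  J=7 → Machine 1 (load: 29+7=36)
  J=5 → Machine 1 (load: 36+5=41)
  J=4 → Machine 2 (load: 39+4=43)
Machine loads: [41, 43]
Makespan = max = 43 time units


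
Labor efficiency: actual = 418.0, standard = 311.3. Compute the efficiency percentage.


Efficiency = (actual / standard) × 100
= (418.0 / 311.3) × 100
= 134.3%


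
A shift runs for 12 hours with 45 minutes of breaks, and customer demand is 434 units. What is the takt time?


Available = 12×60 - 45 = 675 min
Takt time = 675 / 434
= 1.56 min/unit


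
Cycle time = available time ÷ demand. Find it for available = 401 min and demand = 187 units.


Cycle time = available time / demand
= 401 / 187
= 2.14 min/unit


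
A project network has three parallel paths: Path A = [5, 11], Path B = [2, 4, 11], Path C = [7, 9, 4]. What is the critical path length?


Path A: 5 + 11 = 16
Path B: 2 + 4 + 11 = 17
Path C: 7 + 9 + 4 = 20
Critical path = longest = max(16, 17, 20)
= 20 (Path C)


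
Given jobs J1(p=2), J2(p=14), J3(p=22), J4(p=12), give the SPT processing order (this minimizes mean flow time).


SPT: sort by shortest processing time
  J1: p=2
  J4: p=12
  J2: p=14
  J3: p=22
Order: J1 → J4 → J2 → J3


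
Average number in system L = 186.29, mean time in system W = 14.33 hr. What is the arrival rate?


Little's law: L = λW → λ = L / W
= 186.29 / 14.33
= 13.00 per hour


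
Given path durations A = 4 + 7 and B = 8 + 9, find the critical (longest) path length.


Path A: 4 + 7 = 11
Path B: 8 + 9 = 17
Critical path = longest = max(11, 17)
= 17 (Path B)


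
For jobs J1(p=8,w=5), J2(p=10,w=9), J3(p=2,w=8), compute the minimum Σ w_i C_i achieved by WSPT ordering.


WSPT order (by p/w): J3 → J2 → J1
  J3: C=2, w·C=8×2=16
  J2: C=12, w·C=9×12=108
  J1: C=20, w·C=5×20=100
Σ w·C = 224
= 224


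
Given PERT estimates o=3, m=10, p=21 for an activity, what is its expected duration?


te = (o + 4m + p) / 6
= (3 + 4×10 + 21) / 6
= (3 + 40 + 21) / 6
= 64 / 6
= 10.67


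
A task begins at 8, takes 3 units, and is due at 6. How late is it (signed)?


Completion = 8 + 3 = 11
Lateness = C - d = 11 - 6
= 5


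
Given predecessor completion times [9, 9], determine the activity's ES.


ES = max of all predecessor completion times
Predecessors: [9, 9]
ES = max(9, 9)
= 9


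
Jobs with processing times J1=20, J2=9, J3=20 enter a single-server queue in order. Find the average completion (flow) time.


Completion times:
  J1: completes at 20
  J2: completes at 29
  J3: completes at 49
Sum = 98
Average = 98/3
= 32.67


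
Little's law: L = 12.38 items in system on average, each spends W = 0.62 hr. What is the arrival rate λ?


Little's law: L = λW → λ = L / W
= 12.38 / 0.62
= 19.97 per hour


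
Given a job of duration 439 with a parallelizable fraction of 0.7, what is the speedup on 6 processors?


Amdahl's law: T_p = T × ((1-p) + p/N)
= 439 × ((1-0.7) + 0.7/6)
= 439 × (0.30 + 0.1167)
= 439 × 0.4167
= 182.92
Speedup = 439/182.92
= 2.40×


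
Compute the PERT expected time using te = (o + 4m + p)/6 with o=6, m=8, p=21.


te = (o + 4m + p) / 6
= (6 + 4×8 + 21) / 6
= (6 + 32 + 21) / 6
= 59 / 6
= 9.83


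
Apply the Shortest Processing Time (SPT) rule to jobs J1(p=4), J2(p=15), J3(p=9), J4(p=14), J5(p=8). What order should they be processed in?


SPT: sort by shortest processing time
  J1: p=4
  J5: p=8
  J3: p=9
  J4: p=14
  J2: p=15
Order: J1 → J5 → J3 → J4 → J2


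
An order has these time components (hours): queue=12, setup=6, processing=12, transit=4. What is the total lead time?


Lead time = queue + setup + processing + transit
= 12 + 6 + 12 + 4
= 34 hours


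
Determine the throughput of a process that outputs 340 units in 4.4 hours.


Throughput = units / time
= 340 / 4.4
= 77.3 units/hour


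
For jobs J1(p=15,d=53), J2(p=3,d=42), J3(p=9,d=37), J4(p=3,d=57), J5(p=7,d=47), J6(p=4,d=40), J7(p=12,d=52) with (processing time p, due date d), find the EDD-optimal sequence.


EDD: sort by earliest due date
  J3: d=37, p=9
  J6: d=40, p=4
  J2: d=42, p=3
  J5: d=47, p=7
  J7: d=52, p=12
  J1: d=53, p=15
  J4: d=57, p=3
Order: J3 → J6 → J2 → J5 → J7 → J1 → J4


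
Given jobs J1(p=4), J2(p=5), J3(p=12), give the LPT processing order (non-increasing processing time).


LPT: sort by longest processing time first
  J3: p=12
  J2: p=5
  J1: p=4
Order: J3 → J2 → J1


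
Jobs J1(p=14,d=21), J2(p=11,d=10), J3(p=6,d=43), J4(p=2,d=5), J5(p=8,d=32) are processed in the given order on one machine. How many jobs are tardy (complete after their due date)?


Completion vs due date:
  J1: C=14, d=21 → on time
  J2: C=25, d=10 → TARDY
  J3: C=31, d=43 → on time
  J4: C=33, d=5 → TARDY
  J5: C=41, d=32 → TARDY
Tardy jobs: J2, J4, J5
Count = 3


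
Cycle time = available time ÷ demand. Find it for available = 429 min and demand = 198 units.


Cycle time = available time / demand
= 429 / 198
= 2.17 min/unit


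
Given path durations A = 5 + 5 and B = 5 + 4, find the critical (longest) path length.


Path A: 5 + 5 = 10
Path B: 5 + 4 = 9
Critical path = longest = max(10, 9)
= 10 (Path A)


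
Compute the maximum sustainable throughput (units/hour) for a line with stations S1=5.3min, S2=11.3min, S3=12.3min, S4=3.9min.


Bottleneck = longest station time
Station times: [5.3, 11.3, 12.3, 3.9]
Max = 12.3 min
Rate = 60 / 12.3
= 4.88 units/hour (bottleneck: 12.3min)


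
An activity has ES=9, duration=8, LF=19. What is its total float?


EF = ES + duration = 9 + 8 = 17
LS = LF - duration = 19 - 8 = 11
Total Float = LF - EF = 19 - 17
(or LS - ES = 11 - 9)
= 2


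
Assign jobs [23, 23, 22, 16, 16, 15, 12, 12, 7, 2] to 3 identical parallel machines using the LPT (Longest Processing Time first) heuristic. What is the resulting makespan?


Jobs (LPT sorted): [23, 23, 22, 16, 16, 15, 12, 12, 7, 2]
Machines: 3
  J=23 → Machine 1 (load: 0+23=23)
  J=23 → Machine 2 (load: 0+23=23)
  J=22 → Machine 3 (load: 0+22=22)
  J=16 → Machine 3 (load: 22+16=38)
  J=16 → Machine 1 (load: 23+16=39)
  J=15 → Machine 2 (load: 23+15=38)
  J=12 → Machine 2 (load: 38+12=50)
  J=12 → Machine 3 (load: 38+12=50)
  J=7 → Machine 1 (load: 39+7=46)
  J=2 → Machine 1 (load: 46+2=48)
Machine loads: [48, 50, 50]
Makespan = max = 50 time units


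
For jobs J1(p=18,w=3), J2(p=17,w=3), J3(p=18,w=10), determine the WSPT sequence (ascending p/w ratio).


WSPT (Smith's rule): sort by p/w ascending
  J3: p/w = 18/10 = 1.800
  J2: p/w = 17/3 = 5.667
  J1: p/w = 18/3 = 6.000
Order: J3 → J2 → J1


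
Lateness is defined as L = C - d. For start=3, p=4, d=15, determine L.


Completion = 3 + 4 = 7
Lateness = C - d = 7 - 15
= -8


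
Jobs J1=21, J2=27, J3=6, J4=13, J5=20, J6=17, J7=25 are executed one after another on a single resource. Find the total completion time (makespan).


Sequential makespan: sum all processing times
= 21 + 27 + 6 + 13 + 20 + 17 + 25
= 129 time units


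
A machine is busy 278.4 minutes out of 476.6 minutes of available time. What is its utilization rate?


Utilization = busy / total × 100
= 278.4 / 476.6 × 100
= 58.4%


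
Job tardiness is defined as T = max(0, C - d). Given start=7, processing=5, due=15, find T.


Completion = start + processing = 7 + 5 = 12
Tardiness = max(0, C - d) = max(0, 12 - 15)
= max(0, -3)
= 0


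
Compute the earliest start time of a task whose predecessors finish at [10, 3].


ES = max of all predecessor completion times
Predecessors: [10, 3]
ES = max(10, 3)
= 10


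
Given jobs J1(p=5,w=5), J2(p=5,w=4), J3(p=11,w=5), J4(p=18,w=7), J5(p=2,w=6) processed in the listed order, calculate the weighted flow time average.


Completion times:
  J1: C=5, w×C=5×5=25
  J2: C=10, w×C=4×10=40
  J3: C=21, w×C=5×21=105
  J4: C=39, w×C=7×39=273
  J5: C=41, w×C=6×41=246
Sum w×C = 689
Sum w = 27
Weighted avg = 689/27
= 25.52


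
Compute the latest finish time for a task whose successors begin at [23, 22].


LF = min of all successor start times
Successors start at: [23, 22]
LF = min(23, 22)
= 22


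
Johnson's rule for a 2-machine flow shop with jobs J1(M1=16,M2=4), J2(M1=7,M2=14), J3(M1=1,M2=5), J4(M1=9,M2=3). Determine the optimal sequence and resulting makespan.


Johnson's rule:
Group 1 (M1≤M2, sort by M1): ['J3', 'J2']
Group 2 (M1>M2, sort desc M2): ['J1', 'J4']
Sequence: J3 → J2 → J1 → J4
Makespan calculation:
  J3: M1 done=1, M2 done=6
  J2: M1 done=8, M2 done=22
  J1: M1 done=24, M2 done=28
  J4: M1 done=33, M2 done=36
= Sequence: J3 → J2 → J1 → J4, Makespan: 36


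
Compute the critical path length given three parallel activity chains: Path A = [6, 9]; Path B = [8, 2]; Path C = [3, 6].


Path A: 6 + 9 = 15
Path B: 8 + 2 = 10
Path C: 3 + 6 = 9
Critical path = longest = max(15, 10, 9)
= 15 (Path A)


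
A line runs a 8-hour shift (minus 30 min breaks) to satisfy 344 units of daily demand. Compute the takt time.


Available = 8×60 - 30 = 450 min
Takt time = 450 / 344
= 1.31 min/unit


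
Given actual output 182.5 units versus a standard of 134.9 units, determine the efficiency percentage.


Efficiency = (actual / standard) × 100
= (182.5 / 134.9) × 100
= 135.3%


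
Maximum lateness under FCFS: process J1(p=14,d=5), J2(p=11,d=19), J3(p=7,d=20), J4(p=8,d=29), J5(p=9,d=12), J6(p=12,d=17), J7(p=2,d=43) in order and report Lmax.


Lateness per job (L = C - d):
  J1: C=14, d=5, L=9
  J2: C=25, d=19, L=6
  J3: C=32, d=20, L=12
  J4: C=40, d=29, L=11
  J5: C=49, d=12, L=37
  J6: C=61, d=17, L=44
  J7: C=63, d=43, L=20
Lmax = max(9, 6, 12, 11, 37, 44, 20)
= 44


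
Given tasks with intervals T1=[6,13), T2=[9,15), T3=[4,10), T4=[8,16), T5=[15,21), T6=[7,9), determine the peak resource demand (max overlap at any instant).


Check each time point for overlaps:
  t=8: 4 tasks active (T1, T3, T4, T6)
Max concurrent = 4


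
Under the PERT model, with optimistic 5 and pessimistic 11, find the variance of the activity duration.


σ² = ((p - o) / 6)² = (p - o)² / 36
= (11 - 5)² / 36
= 6² / 36
= 36 / 36
= 1.0000


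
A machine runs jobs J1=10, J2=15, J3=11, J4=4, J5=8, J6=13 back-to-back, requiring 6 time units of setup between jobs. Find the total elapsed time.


Makespan = Σ processing + (n-1) × setup
= (10 + 15 + 11 + 4 + 8 + 13) + (6-1)×6
= 61 + 30
= 91 time units


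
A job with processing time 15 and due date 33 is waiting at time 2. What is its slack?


Slack = due - current_time - processing
= 33 - 2 - 15
= 16


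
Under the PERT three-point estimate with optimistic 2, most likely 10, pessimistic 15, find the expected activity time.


te = (o + 4m + p) / 6
= (2 + 4×10 + 15) / 6
= (2 + 40 + 15) / 6
= 57 / 6
= 9.50


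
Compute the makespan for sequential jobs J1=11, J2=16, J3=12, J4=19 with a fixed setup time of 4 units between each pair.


Makespan = Σ processing + (n-1) × setup
= (11 + 16 + 12 + 19) + (4-1)×4
= 58 + 12
= 70 time units


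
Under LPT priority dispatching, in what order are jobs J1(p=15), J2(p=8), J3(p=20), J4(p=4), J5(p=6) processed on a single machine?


LPT: sort by longest processing time first
  J3: p=20
  J1: p=15
  J2: p=8
  J5: p=6
  J4: p=4
Order: J3 → J1 → J2 → J5 → J4


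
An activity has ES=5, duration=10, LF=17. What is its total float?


EF = ES + duration = 5 + 10 = 15
LS = LF - duration = 17 - 10 = 7
Total Float = LF - EF = 17 - 15
(or LS - ES = 7 - 5)
= 2


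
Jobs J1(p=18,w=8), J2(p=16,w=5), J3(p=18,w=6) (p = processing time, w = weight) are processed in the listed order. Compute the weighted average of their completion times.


Completion times:
  J1: C=18, w×C=8×18=144
  J2: C=34, w×C=5×34=170
  J3: C=52, w×C=6×52=312
Sum w×C = 626
Sum w = 19
Weighted avg = 626/19
= 32.95


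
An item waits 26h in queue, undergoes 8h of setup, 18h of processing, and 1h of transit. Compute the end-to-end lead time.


Lead time = queue + setup + processing + transit
= 26 + 8 + 18 + 1
= 53 hours


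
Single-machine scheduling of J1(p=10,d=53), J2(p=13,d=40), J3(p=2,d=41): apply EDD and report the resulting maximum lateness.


EDD order: J2 → J3 → J1
Completion and lateness:
  J2: C=13, d=40, L=13-40=-27
  J3: C=15, d=41, L=15-41=-26
  J1: C=25, d=53, L=25-53=-28
Lmax = max(-27, -26, -28)
= -26


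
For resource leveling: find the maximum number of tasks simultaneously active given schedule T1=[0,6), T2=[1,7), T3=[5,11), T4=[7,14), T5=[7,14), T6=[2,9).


Check each time point for overlaps:
  t=5: 4 tasks active (T1, T2, T3, T6)
Max concurrent = 4


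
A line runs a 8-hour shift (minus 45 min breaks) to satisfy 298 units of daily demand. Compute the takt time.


Available = 8×60 - 45 = 435 min
Takt time = 435 / 298
= 1.46 min/unit


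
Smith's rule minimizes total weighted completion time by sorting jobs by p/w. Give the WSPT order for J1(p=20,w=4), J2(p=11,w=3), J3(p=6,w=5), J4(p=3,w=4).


WSPT (Smith's rule): sort by p/w ascending
  J4: p/w = 3/4 = 0.750
  J3: p/w = 6/5 = 1.200
  J2: p/w = 11/3 = 3.667
  J1: p/w = 20/4 = 5.000
Order: J4 → J3 → J2 → J1


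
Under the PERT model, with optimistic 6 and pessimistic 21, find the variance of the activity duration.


σ² = ((p - o) / 6)² = (p - o)² / 36
= (21 - 6)² / 36
= 15² / 36
= 225 / 36
= 6.2500


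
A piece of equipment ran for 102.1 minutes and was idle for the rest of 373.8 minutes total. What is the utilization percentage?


Utilization = busy / total × 100
= 102.1 / 373.8 × 100
= 27.3%


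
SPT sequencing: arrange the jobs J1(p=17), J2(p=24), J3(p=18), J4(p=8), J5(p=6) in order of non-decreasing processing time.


SPT: sort by shortest processing time
  J5: p=6
  J4: p=8
  J1: p=17
  J3: p=18
  J2: p=24
Order: J5 → J4 → J1 → J3 → J2


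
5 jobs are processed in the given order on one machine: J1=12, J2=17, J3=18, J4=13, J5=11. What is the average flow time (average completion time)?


Completion times:
  J1: completes at 12
  J2: completes at 29
  J3: completes at 47
  J4: completes at 60
  J5: completes at 71
Sum = 219
Average = 219/5
= 43.80


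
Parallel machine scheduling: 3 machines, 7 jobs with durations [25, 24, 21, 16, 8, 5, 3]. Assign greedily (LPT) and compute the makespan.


Jobs (LPT sorted): [25, 24, 21, 16, 8, 5, 3]
Machines: 3
  J=25 → Machine 1 (load: 0+25=25)
  J=24 → Machine 2 (load: 0+24=24)
  J=21 → Machine 3 (load: 0+21=21)
  J=16 → Machine 3 (load: 21+16=37)
  J=8 → Machine 2 (load: 24+8=32)
  J=5 → Machine 1 (load: 25+5=30)
  J=3 → Machine 1 (load: 30+3=33)
Machine loads: [33, 32, 37]
Makespan = max = 37 time units


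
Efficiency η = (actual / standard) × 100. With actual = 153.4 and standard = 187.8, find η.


Efficiency = (actual / standard) × 100
= (153.4 / 187.8) × 100
= 81.7%


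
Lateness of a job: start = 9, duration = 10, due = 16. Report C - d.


Completion = 9 + 10 = 19
Lateness = C - d = 19 - 16
= 3


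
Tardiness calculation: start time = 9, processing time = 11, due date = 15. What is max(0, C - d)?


Completion = start + processing = 9 + 11 = 20
Tardiness = max(0, C - d) = max(0, 20 - 15)
= max(0, 5)
= 5


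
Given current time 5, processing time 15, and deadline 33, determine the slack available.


Slack = due - current_time - processing
= 33 - 5 - 15
= 13


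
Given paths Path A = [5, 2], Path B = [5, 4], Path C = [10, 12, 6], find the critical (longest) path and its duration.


Path A: 5 + 2 = 7
Path B: 5 + 4 = 9
Path C: 10 + 12 + 6 = 28
Critical path = longest = max(7, 9, 28)
= 28 (Path C)


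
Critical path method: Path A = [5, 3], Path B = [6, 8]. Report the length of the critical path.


Path A: 5 + 3 = 8
Path B: 6 + 8 = 14
Critical path = longest = max(8, 14)
= 14 (Path B)


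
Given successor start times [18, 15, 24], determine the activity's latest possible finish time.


LF = min of all successor start times
Successors start at: [18, 15, 24]
LF = min(18, 15, 24)
= 15


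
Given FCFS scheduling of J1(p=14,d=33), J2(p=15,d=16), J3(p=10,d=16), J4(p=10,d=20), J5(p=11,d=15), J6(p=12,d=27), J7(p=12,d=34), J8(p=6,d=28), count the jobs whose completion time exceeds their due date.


Completion vs due date:
  J1: C=14, d=33 → on time
  J2: C=29, d=16 → TARDY
  J3: C=39, d=16 → TARDY
  J4: C=49, d=20 → TARDY
  J5: C=60, d=15 → TARDY
  J6: C=72, d=27 → TARDY
  J7: C=84, d=34 → TARDY
  J8: C=90, d=28 → TARDY
Tardy jobs: J2, J3, J4, J5, J6, J7, J8
Count = 7


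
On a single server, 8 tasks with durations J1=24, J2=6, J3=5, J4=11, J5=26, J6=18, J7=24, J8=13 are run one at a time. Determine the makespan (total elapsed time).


Sequential makespan: sum all processing times
= 24 + 6 + 5 + 11 + 26 + 18 + 24 + 13
= 127 time units


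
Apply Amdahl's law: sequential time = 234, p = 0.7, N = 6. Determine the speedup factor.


Amdahl's law: T_p = T × ((1-p) + p/N)
= 234 × ((1-0.7) + 0.7/6)
= 234 × (0.30 + 0.1167)
= 234 × 0.4167
= 97.50
Speedup = 234/97.50
= 2.40×


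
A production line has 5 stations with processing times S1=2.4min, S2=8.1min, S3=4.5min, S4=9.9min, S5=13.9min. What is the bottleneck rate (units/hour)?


Bottleneck = longest station time
Station times: [2.4, 8.1, 4.5, 9.9, 13.9]
Max = 13.9 min
Rate = 60 / 13.9
= 4.32 units/hour (bottleneck: 13.9min)


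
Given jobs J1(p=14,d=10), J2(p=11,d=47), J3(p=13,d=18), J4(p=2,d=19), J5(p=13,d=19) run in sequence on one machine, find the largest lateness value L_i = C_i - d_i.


Lateness per job (L = C - d):
  J1: C=14, d=10, L=4
  J2: C=25, d=47, L=-22
  J3: C=38, d=18, L=20
  J4: C=40, d=19, L=21
  J5: C=53, d=19, L=34
Lmax = max(4, -22, 20, 21, 34)
= 34


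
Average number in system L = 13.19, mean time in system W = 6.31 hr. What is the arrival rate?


Little's law: L = λW → λ = L / W
= 13.19 / 6.31
= 2.09 per hour


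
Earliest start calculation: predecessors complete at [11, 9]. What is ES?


ES = max of all predecessor completion times
Predecessors: [11, 9]
ES = max(11, 9)
= 11


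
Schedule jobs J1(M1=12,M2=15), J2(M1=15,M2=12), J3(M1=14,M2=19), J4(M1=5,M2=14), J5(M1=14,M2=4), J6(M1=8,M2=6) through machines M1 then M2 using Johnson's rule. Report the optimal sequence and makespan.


Johnson's rule:
Group 1 (M1≤M2, sort by M1): ['J4', 'J1', 'J3']
Group 2 (M1>M2, sort desc M2): ['J2', 'J6', 'J5']
Sequence: J4 → J1 → J3 → J2 → J6 → J5
Makespan calculation:
  J4: M1 done=5, M2 done=19
  J1: M1 done=17, M2 done=34
  J3: M1 done=31, M2 done=53
  J2: M1 done=46, M2 done=65
  J6: M1 done=54, M2 done=71
  J5: M1 done=68, M2 done=75
= Sequence: J4 → J1 → J3 → J2 → J6 → J5, Makespan: 75


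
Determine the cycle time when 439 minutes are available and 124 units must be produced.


Cycle time = available time / demand
= 439 / 124
= 3.54 min/unit


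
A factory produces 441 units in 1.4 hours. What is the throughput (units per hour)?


Throughput = units / time
= 441 / 1.4
= 315.0 units/hour


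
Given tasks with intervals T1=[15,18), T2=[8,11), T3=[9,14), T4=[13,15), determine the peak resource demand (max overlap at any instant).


Check each time point for overlaps:
  t=9: 2 tasks active (T2, T3)
Max concurrent = 2


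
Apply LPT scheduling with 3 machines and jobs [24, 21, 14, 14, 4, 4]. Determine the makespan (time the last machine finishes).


Jobs (LPT sorted): [24, 21, 14, 14, 4, 4]
Machines: 3
  J=24 → Machine 1 (load: 0+24=24)
  J=21 → Machine 2 (load: 0+21=21)
  J=14 → Machine 3 (load: 0+14=14)
  J=14 → Machine 3 (load: 14+14=28)
  J=4 → Machine 2 (load: 21+4=25)
  J=4 → Machine 1 (load: 24+4=28)
Machine loads: [28, 25, 28]
Makespan = max = 28 time units


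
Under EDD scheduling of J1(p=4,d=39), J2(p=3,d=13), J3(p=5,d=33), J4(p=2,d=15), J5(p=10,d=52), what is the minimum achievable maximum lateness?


EDD order: J2 → J4 → J3 → J1 → J5
Completion and lateness:
  J2: C=3, d=13, L=3-13=-10
  J4: C=5, d=15, L=5-15=-10
  J3: C=10, d=33, L=10-33=-23
  J1: C=14, d=39, L=14-39=-25
  J5: C=24, d=52, L=24-52=-28
Lmax = max(-10, -10, -23, -25, -28)
= -10


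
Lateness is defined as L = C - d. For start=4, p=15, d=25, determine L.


Completion = 4 + 15 = 19
Lateness = C - d = 19 - 25
= -6


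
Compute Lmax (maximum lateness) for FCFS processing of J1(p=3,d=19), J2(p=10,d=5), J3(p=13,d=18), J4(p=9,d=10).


Lateness per job (L = C - d):
  J1: C=3, d=19, L=-16
  J2: C=13, d=5, L=8
  J3: C=26, d=18, L=8
  J4: C=35, d=10, L=25
Lmax = max(-16, 8, 8, 25)
= 25


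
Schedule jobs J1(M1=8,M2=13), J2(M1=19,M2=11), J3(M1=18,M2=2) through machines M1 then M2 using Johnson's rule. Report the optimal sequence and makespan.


Johnson's rule:
Group 1 (M1≤M2, sort by M1): ['J1']
Group 2 (M1>M2, sort desc M2): ['J2', 'J3']
Sequence: J1 → J2 → J3
Makespan calculation:
  J1: M1 done=8, M2 done=21
  J2: M1 done=27, M2 done=38
  J3: M1 done=45, M2 done=47
= Sequence: J1 → J2 → J3, Makespan: 47


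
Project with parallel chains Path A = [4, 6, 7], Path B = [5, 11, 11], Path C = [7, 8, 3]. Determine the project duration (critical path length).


Path A: 4 + 6 + 7 = 17
Path B: 5 + 11 + 11 = 27
Path C: 7 + 8 + 3 = 18
Critical path = longest = max(17, 27, 18)
= 27 (Path B)


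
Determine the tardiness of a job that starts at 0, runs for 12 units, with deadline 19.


Completion = start + processing = 0 + 12 = 12
Tardiness = max(0, C - d) = max(0, 12 - 19)
= max(0, -7)
= 0


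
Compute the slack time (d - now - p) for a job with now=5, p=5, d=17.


Slack = due - current_time - processing
= 17 - 5 - 5
= 7


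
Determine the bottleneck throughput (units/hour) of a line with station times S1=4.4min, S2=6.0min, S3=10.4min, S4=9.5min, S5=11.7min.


Bottleneck = longest station time
Station times: [4.4, 6.0, 10.4, 9.5, 11.7]
Max = 11.7 min
Rate = 60 / 11.7
= 5.13 units/hour (bottleneck: 11.7min)


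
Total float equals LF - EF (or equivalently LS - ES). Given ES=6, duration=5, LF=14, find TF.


EF = ES + duration = 6 + 5 = 11
LS = LF - duration = 14 - 5 = 9
Total Float = LF - EF = 14 - 11
(or LS - ES = 9 - 6)
= 3


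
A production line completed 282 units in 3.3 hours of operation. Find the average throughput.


Throughput = units / time
= 282 / 3.3
= 85.5 units/hour


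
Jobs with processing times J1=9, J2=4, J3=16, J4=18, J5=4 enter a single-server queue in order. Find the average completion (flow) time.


Completion times:
  J1: completes at 9
  J2: completes at 13
  J3: completes at 29
  J4: completes at 47
  J5: completes at 51
Sum = 149
Average = 149/5
= 29.80


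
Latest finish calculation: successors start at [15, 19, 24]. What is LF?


LF = min of all successor start times
Successors start at: [15, 19, 24]
LF = min(15, 19, 24)
= 15


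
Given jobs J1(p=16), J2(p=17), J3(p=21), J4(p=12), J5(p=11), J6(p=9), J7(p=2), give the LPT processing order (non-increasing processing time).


LPT: sort by longest processing time first
  J3: p=21
  J2: p=17
  J1: p=16
  J4: p=12
  J5: p=11
  J6: p=9
  J7: p=2
Order: J3 → J2 → J1 → J4 → J5 → J6 → J7


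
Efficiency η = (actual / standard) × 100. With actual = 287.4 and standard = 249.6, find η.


Efficiency = (actual / standard) × 100
= (287.4 / 249.6) × 100
= 115.1%


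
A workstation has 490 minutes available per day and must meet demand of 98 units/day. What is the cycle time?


Cycle time = available time / demand
= 490 / 98
= 5.00 min/unit


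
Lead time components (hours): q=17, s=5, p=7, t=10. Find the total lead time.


Lead time = queue + setup + processing + transit
= 17 + 5 + 7 + 10
= 39 hours


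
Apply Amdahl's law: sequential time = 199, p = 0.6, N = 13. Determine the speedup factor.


Amdahl's law: T_p = T × ((1-p) + p/N)
= 199 × ((1-0.6) + 0.6/13)
= 199 × (0.40 + 0.0462)
= 199 × 0.4462
= 88.78
Speedup = 199/88.78
= 2.24×


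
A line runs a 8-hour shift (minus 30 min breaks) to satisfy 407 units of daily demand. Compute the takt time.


Available = 8×60 - 30 = 450 min
Takt time = 450 / 407
= 1.11 min/unit


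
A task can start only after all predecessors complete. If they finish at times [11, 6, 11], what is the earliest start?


ES = max of all predecessor completion times
Predecessors: [11, 6, 11]
ES = max(11, 6, 11)
= 11


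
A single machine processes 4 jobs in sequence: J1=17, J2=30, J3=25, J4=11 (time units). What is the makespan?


Sequential makespan: sum all processing times
= 17 + 30 + 25 + 11
= 83 time units


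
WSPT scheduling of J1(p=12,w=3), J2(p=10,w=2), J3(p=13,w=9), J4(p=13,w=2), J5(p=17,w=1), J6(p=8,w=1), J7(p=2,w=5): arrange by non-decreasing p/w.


WSPT (Smith's rule): sort by p/w ascending
  J7: p/w = 2/5 = 0.400
  J3: p/w = 13/9 = 1.444
  J1: p/w = 12/3 = 4.000
  J2: p/w = 10/2 = 5.000
  J4: p/w = 13/2 = 6.500
  J6: p/w = 8/1 = 8.000
  J5: p/w = 17/1 = 17.000
Order: J7 → J3 → J1 → J2 → J4 → J6 → J5


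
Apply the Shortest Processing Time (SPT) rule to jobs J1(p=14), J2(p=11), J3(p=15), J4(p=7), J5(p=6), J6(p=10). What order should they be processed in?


SPT: sort by shortest processing time
  J5: p=6
  J4: p=7
  J6: p=10
  J2: p=11
  J1: p=14
  J3: p=15
Order: J5 → J4 → J6 → J2 → J1 → J3


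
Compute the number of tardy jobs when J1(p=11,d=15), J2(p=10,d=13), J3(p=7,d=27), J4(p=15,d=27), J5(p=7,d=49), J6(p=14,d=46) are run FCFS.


Completion vs due date:
  J1: C=11, d=15 → on time
  J2: C=21, d=13 → TARDY
  J3: C=28, d=27 → TARDY
  J4: C=43, d=27 → TARDY
  J5: C=50, d=49 → TARDY
  J6: C=64, d=46 → TARDY
Tardy jobs: J2, J3, J4, J5, J6
Count = 5


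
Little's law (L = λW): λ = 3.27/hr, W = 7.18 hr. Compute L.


Little's law: L = λ × W
= 3.27 × 7.18
= 23.48


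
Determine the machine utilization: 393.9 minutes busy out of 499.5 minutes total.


Utilization = busy / total × 100
= 393.9 / 499.5 × 100
= 78.9%


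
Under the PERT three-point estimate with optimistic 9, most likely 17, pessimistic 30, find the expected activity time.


te = (o + 4m + p) / 6
= (9 + 4×17 + 30) / 6
= (9 + 68 + 30) / 6
= 107 / 6
= 17.83


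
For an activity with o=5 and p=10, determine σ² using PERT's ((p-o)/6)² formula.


σ² = ((p - o) / 6)² = (p - o)² / 36
= (10 - 5)² / 36
= 5² / 36
= 25 / 36
= 0.6944


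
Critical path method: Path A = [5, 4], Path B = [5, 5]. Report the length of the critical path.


Path A: 5 + 4 = 9
Path B: 5 + 5 = 10
Critical path = longest = max(9, 10)
= 10 (Path B)


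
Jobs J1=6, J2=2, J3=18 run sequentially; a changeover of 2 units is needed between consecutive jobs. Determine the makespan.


Makespan = Σ processing + (n-1) × setup
= (6 + 2 + 18) + (3-1)×2
= 26 + 4
= 30 time units


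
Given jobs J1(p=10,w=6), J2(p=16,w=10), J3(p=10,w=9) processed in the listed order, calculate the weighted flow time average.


Completion times:
  J1: C=10, w×C=6×10=60
  J2: C=26, w×C=10×26=260
  J3: C=36, w×C=9×36=324
Sum w×C = 644
Sum w = 25
Weighted avg = 644/25
= 25.76


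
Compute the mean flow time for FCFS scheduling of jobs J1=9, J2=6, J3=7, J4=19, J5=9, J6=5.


Completion times:
  J1: completes at 9
  J2: completes at 15
  J3: completes at 22
  J4: completes at 41
  J5: completes at 50
  J6: completes at 55
Sum = 192
Average = 192/6
= 32.00


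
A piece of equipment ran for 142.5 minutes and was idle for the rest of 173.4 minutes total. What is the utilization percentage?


Utilization = busy / total × 100
= 142.5 / 173.4 × 100
= 82.2%


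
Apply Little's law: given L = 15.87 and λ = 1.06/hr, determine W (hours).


Little's law: L = λW → W = L / λ
= 15.87 / 1.06
= 14.97 hours


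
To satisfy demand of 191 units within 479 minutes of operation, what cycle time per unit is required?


Cycle time = available time / demand
= 479 / 191
= 2.51 min/unit


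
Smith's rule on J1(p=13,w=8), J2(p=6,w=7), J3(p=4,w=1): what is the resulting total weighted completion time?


WSPT order (by p/w): J2 → J1 → J3
  J2: C=6, w·C=7×6=42
  J1: C=19, w·C=8×19=152
  J3: C=23, w·C=1×23=23
Σ w·C = 217
= 217


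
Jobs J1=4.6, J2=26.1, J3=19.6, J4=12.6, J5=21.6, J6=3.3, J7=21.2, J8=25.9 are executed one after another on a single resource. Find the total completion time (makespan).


Sequential makespan: sum all processing times
= 4.6 + 26.1 + 19.6 + 12.6 + 21.6 + 3.3 + 21.2 + 25.9
= 134.9 time units


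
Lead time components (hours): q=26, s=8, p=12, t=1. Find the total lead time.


Lead time = queue + setup + processing + transit
= 26 + 8 + 12 + 1
= 47 hours


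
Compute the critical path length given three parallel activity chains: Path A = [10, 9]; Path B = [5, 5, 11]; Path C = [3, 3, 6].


Path A: 10 + 9 = 19
Path B: 5 + 5 + 11 = 21
Path C: 3 + 3 + 6 = 12
Critical path = longest = max(19, 21, 12)
= 21 (Path B)


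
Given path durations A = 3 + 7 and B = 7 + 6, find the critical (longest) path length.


Path A: 3 + 7 = 10
Path B: 7 + 6 = 13
Critical path = longest = max(10, 13)
= 13 (Path B)


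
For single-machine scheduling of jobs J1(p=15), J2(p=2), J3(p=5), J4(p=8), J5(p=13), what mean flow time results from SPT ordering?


SPT order: J2 → J3 → J4 → J5 → J1
Completion times:
  J2: C=2
  J3: C=7
  J4: C=15
  J5: C=28
  J1: C=43
Sum = 95, n = 5
Mean flow = 95/5
= 19.00


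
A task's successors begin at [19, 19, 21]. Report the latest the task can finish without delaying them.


LF = min of all successor start times
Successors start at: [19, 19, 21]
LF = min(19, 19, 21)
= 19


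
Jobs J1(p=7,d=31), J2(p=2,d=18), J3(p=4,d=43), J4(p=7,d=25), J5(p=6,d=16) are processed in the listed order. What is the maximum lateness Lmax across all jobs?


Lateness per job (L = C - d):
  J1: C=7, d=31, L=-24
  J2: C=9, d=18, L=-9
  J3: C=13, d=43, L=-30
  J4: C=20, d=25, L=-5
  J5: C=26, d=16, L=10
Lmax = max(-24, -9, -30, -5, 10)
= 10


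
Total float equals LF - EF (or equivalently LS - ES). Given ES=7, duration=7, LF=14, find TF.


EF = ES + duration = 7 + 7 = 14
LS = LF - duration = 14 - 7 = 7
Total Float = LF - EF = 14 - 14
(or LS - ES = 7 - 7)
= 0


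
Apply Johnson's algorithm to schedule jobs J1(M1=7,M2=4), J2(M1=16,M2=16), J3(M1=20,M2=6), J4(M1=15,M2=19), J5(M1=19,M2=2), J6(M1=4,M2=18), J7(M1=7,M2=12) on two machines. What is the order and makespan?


Johnson's rule:
Group 1 (M1≤M2, sort by M1): ['J6', 'J7', 'J4', 'J2']
Group 2 (M1>M2, sort desc M2): ['J3', 'J1', 'J5']
Sequence: J6 → J7 → J4 → J2 → J3 → J1 → J5
Makespan calculation:
  J6: M1 done=4, M2 done=22
  J7: M1 done=11, M2 done=34
  J4: M1 done=26, M2 done=53
  J2: M1 done=42, M2 done=69
  J3: M1 done=62, M2 done=75
  J1: M1 done=69, M2 done=79
  J5: M1 done=88, M2 done=90
= Sequence: J6 → J7 → J4 → J2 → J3 → J1 → J5, Makespan: 90


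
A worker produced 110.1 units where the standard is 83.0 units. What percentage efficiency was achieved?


Efficiency = (actual / standard) × 100
= (110.1 / 83.0) × 100
= 132.7%


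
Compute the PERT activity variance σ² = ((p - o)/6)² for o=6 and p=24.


σ² = ((p - o) / 6)² = (p - o)² / 36
= (24 - 6)² / 36
= 18² / 36
= 324 / 36
= 9.0000


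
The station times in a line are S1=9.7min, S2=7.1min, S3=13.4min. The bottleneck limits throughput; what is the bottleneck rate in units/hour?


Bottleneck = longest station time
Station times: [9.7, 7.1, 13.4]
Max = 13.4 min
Rate = 60 / 13.4
= 4.48 units/hour (bottleneck: 13.4min)


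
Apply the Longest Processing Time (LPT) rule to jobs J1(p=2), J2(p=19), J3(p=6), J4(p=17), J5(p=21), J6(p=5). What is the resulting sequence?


LPT: sort by longest processing time first
  J5: p=21
  J2: p=19
  J4: p=17
  J3: p=6
  J6: p=5
  J1: p=2
Order: J5 → J2 → J4 → J3 → J6 → J1


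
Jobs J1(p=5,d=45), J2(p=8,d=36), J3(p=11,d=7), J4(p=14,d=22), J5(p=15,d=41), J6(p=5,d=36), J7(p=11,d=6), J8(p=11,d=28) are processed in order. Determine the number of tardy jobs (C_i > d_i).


Completion vs due date:
  J1: C=5, d=45 → on time
  J2: C=13, d=36 → on time
  J3: C=24, d=7 → TARDY
  J4: C=38, d=22 → TARDY
  J5: C=53, d=41 → TARDY
  J6: C=58, d=36 → TARDY
  J7: C=69, d=6 → TARDY
  J8: C=80, d=28 → TARDY
Tardy jobs: J3, J4, J5, J6, J7, J8
Count = 6


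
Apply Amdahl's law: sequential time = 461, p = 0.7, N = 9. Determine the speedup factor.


Amdahl's law: T_p = T × ((1-p) + p/N)
= 461 × ((1-0.7) + 0.7/9)
= 461 × (0.30 + 0.0778)
= 461 × 0.3778
= 174.16
Speedup = 461/174.16
= 2.65×


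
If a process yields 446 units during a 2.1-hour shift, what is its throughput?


Throughput = units / time
= 446 / 2.1
= 212.4 units/hour


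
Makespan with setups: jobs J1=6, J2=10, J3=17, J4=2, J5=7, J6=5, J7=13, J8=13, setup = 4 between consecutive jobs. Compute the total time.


Makespan = Σ processing + (n-1) × setup
= (6 + 10 + 17 + 2 + 7 + 5 + 13 + 13) + (8-1)×4
= 73 + 28
= 101 time units


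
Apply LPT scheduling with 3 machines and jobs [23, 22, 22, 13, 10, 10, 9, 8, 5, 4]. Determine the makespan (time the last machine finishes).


Jobs (LPT sorted): [23, 22, 22, 13, 10, 10, 9, 8, 5, 4]
Machines: 3
  J=23 → Machine 1 (load: 0+23=23)
  J=22 → Machine 2 (load: 0+22=22)
  J=22 → Machine 3 (load: 0+22=22)
  J=13 → Machine 2 (load: 22+13=35)
  J=10 → Machine 3 (load: 22+10=32)
  J=10 → Machine 1 (load: 23+10=33)
  J=9 → Machine 3 (load: 32+9=41)
  J=8 → Machine 1 (load: 33+8=41)
  J=5 → Machine 2 (load: 35+5=40)
  J=4 → Machine 2 (load: 40+4=44)
Machine loads: [41, 44, 41]
Makespan = max = 44 time units
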